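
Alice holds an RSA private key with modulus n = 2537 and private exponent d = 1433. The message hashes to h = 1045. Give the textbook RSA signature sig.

Squares mod 2537: h^1≡1045, h^2≡1115, h^4≡95, h^8≡1414, h^16≡240, h^32≡1786, h^64≡787, h^128≡341, h^256≡2116, h^512≡2188, h^1024≡25
1433 = 1024 + 256 + 128 + 16 + 8 + 1, so h^1433 ≡ 25·2116·341·240·1414·1045 ≡ 1665 (mod 2537)

1665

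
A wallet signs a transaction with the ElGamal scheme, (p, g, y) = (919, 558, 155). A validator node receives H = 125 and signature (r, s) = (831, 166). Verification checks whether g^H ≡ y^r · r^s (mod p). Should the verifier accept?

Left side g^H mod p:
558^2 = 311364 ≡ 742
558^4 ≡ 742^2 = 550564 ≡ 83
558^8 ≡ 83^2 = 6889 ≡ 456
558^16 ≡ 456^2 = 207936 ≡ 242
558^32 ≡ 242^2 = 58564 ≡ 667
558^64 ≡ 667^2 = 444889 ≡ 93
125 = 64 + 32 + 16 + 8 + 4 + 1, so 558^125 ≡ 93·667·242·456·83·558 ≡ 205 (mod 919)
Right side y^r · r^s mod p:
155^2 = 24025 ≡ 131
155^4 ≡ 131^2 = 17161 ≡ 619
155^8 ≡ 619^2 = 383161 ≡ 857
155^16 ≡ 857^2 = 734449 ≡ 168
155^32 ≡ 168^2 = 28224 ≡ 654
155^64 ≡ 654^2 = 427716 ≡ 381
155^128 ≡ 381^2 = 145161 ≡ 878
155^256 ≡ 878^2 = 770884 ≡ 762
155^512 ≡ 762^2 = 580644 ≡ 755
831 = 512 + 256 + 32 + 16 + 8 + 4 + 2 + 1, so 155^831 ≡ 755·762·654·168·857·619·131·155 ≡ 401 (mod 919)
831^2 = 690561 ≡ 392
831^4 ≡ 392^2 = 153664 ≡ 191
831^8 ≡ 191^2 = 36481 ≡ 640
831^16 ≡ 640^2 = 409600 ≡ 645
831^32 ≡ 645^2 = 416025 ≡ 637
831^64 ≡ 637^2 = 405769 ≡ 490
831^128 ≡ 490^2 = 240100 ≡ 241
166 = 128 + 32 + 4 + 2, so 831^166 ≡ 241·637·191·392 ≡ 672 (mod 919)
401·672 = 269472 ≡ 205 (mod 919)
205 ≡ 205 (mod 919), so the signature is genuine.

accept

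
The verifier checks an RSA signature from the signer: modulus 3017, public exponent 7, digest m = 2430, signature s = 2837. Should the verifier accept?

reject

Squares mod 3017: s^1≡2837, s^2≡2230, s^4≡884
7 = 4 + 2 + 1, so s^7 ≡ 884·2230·2837 ≡ 821 (mod 3017)
The recovered value 821 does not match the digest 2430.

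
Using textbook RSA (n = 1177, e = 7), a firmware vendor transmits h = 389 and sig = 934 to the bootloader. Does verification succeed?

fails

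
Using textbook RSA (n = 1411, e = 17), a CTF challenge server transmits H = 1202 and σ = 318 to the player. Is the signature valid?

valid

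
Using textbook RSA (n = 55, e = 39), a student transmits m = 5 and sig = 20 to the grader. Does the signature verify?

Squares mod 55: sig^1≡20, sig^2≡15, sig^4≡5, sig^8≡25, sig^16≡20, sig^32≡15
39 = 32 + 4 + 2 + 1, so sig^39 ≡ 15·5·15·20 ≡ 5 (mod 55)
sig^39 mod 55 = 5 matches m.

verifies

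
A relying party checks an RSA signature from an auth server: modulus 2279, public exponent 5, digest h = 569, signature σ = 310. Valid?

σ^2 ≡ 310^2 = 96100 ≡ 382
σ^4 ≡ 382^2 = 145924 ≡ 68
5 = 4 + 1, so σ^5 ≡ 68·310 ≡ 569 (mod 2279)
569 = h, so the signature checks out.

yes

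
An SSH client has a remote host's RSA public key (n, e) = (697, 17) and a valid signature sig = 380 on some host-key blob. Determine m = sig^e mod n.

397

sig^2 ≡ 380^2 = 144400 ≡ 121
sig^4 ≡ 121^2 = 14641 ≡ 4
sig^8 ≡ 4^2 = 16
sig^16 ≡ 16^2 = 256
17 = 16 + 1, so sig^17 ≡ 256·380 ≡ 397 (mod 697)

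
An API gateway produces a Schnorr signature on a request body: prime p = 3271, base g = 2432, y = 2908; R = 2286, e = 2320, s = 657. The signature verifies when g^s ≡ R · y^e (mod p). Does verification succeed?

fails

g^s mod p:
2432^2 = 5914624 ≡ 656
2432^4 ≡ 656^2 = 430336 ≡ 1835
2432^8 ≡ 1835^2 = 3367225 ≡ 1366
2432^16 ≡ 1366^2 = 1865956 ≡ 1486
2432^32 ≡ 1486^2 = 2208196 ≡ 271
2432^64 ≡ 271^2 = 73441 ≡ 1479
2432^128 ≡ 1479^2 = 2187441 ≡ 2413
2432^256 ≡ 2413^2 = 5822569 ≡ 189
2432^512 ≡ 189^2 = 35721 ≡ 3011
657 = 512 + 128 + 16 + 1, so 2432^657 ≡ 3011·2413·1486·2432 ≡ 2415 (mod 3271)
R · y^e mod p:
2908^2 = 8456464 ≡ 929
2908^4 ≡ 929^2 = 863041 ≡ 2768
2908^8 ≡ 2768^2 = 7661824 ≡ 1142
2908^16 ≡ 1142^2 = 1304164 ≡ 2306
2908^32 ≡ 2306^2 = 5317636 ≡ 2261
2908^64 ≡ 2261^2 = 5112121 ≡ 2819
2908^128 ≡ 2819^2 = 7946761 ≡ 1502
2908^256 ≡ 1502^2 = 2256004 ≡ 2285
2908^512 ≡ 2285^2 = 5221225 ≡ 709
2908^1024 ≡ 709^2 = 502681 ≡ 2218
2908^2048 ≡ 2218^2 = 4919524 ≡ 3211
2320 = 2048 + 256 + 16, so 2908^2320 ≡ 3211·2285·2306 ≡ 2634 (mod 3271)
2286·2634 = 6021324 ≡ 2684 (mod 3271)
2415 ≠ 2684; the check fails.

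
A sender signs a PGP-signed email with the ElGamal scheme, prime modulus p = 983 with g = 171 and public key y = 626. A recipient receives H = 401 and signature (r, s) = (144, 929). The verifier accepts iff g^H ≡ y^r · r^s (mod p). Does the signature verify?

does not verify

Left side g^H mod p:
171^401 mod 983 = 50
Right side y^r · r^s mod p:
626^144 mod 983 = 86
144^929 mod 983 = 913
86·913 = 78518 ≡ 861 (mod 983)
50 ≠ 861, so verification fails.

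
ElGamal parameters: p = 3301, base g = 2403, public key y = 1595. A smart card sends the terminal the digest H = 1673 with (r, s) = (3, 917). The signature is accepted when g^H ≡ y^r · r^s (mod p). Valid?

Left side g^H mod p:
Squares mod 3301: 2403^1≡2403, 2403^2≡960, 2403^4≡621, 2403^8≡2725, 2403^16≡1676, 2403^32≡3126, 2403^64≡916, 2403^128≡602, 2403^256≡2595, 2403^512≡3286, 2403^1024≡225
1673 = 1024 + 512 + 128 + 8 + 1, so 2403^1673 ≡ 225·3286·602·2725·2403 ≡ 2516 (mod 3301)
Right side y^r · r^s mod p:
Squares mod 3301: 1595^1≡1595, 1595^2≡2255
3 = 2 + 1, so 1595^3 ≡ 2255·1595 ≡ 1936 (mod 3301)
Squares mod 3301: 3^1≡3, 3^2≡9, 3^4≡81, 3^8≡3260, 3^16≡1681, 3^32≡105, 3^64≡1122, 3^128≡1203, 3^256≡1371, 3^512≡1372
917 = 512 + 256 + 128 + 16 + 4 + 1, so 3^917 ≡ 1372·1371·1203·1681·81·3 ≡ 1113 (mod 3301)
1936·1113 = 2154768 ≡ 2516 (mod 3301)
2516 ≡ 2516 (mod 3301), so the signature is genuine.

yes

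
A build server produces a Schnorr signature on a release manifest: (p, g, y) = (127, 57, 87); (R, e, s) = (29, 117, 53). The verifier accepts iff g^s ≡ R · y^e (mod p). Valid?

yes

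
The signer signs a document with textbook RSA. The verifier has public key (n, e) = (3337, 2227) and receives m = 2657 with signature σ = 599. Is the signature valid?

invalid

σ^2227 mod 3337 = 1201
The recovered value 1201 does not match the digest 2657.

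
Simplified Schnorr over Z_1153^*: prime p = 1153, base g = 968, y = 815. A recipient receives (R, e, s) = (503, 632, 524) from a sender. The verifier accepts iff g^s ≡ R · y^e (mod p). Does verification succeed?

fails

g^s mod p:
968^2 = 937024 ≡ 788
968^4 ≡ 788^2 = 620944 ≡ 630
968^8 ≡ 630^2 = 396900 ≡ 268
968^16 ≡ 268^2 = 71824 ≡ 338
968^32 ≡ 338^2 = 114244 ≡ 97
968^64 ≡ 97^2 = 9409 ≡ 185
968^128 ≡ 185^2 = 34225 ≡ 788
968^256 ≡ 788^2 = 620944 ≡ 630
968^512 ≡ 630^2 = 396900 ≡ 268
524 = 512 + 8 + 4, so 968^524 ≡ 268·268·630 ≡ 788 (mod 1153)
R · y^e mod p:
815^2 = 664225 ≡ 97
815^4 ≡ 97^2 = 9409 ≡ 185
815^8 ≡ 185^2 = 34225 ≡ 788
815^16 ≡ 788^2 = 620944 ≡ 630
815^32 ≡ 630^2 = 396900 ≡ 268
815^64 ≡ 268^2 = 71824 ≡ 338
815^128 ≡ 338^2 = 114244 ≡ 97
815^256 ≡ 97^2 = 9409 ≡ 185
815^512 ≡ 185^2 = 34225 ≡ 788
632 = 512 + 64 + 32 + 16 + 8, so 815^632 ≡ 788·338·268·630·788 ≡ 97 (mod 1153)
503·97 = 48791 ≡ 365 (mod 1153)
788 ≠ 365; the check fails.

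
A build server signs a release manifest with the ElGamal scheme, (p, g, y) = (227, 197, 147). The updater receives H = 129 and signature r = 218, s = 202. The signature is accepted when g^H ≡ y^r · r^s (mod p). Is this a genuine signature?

forged

Left side g^H mod p:
197^2 = 38809 ≡ 219
197^4 ≡ 219^2 = 47961 ≡ 64
197^8 ≡ 64^2 = 4096 ≡ 10
197^16 ≡ 10^2 = 100
197^32 ≡ 100^2 = 10000 ≡ 12
197^64 ≡ 12^2 = 144
197^128 ≡ 144^2 = 20736 ≡ 79
129 = 128 + 1, so 197^129 ≡ 79·197 ≡ 127 (mod 227)
Right side y^r · r^s mod p:
147^2 = 21609 ≡ 44
147^4 ≡ 44^2 = 1936 ≡ 120
147^8 ≡ 120^2 = 14400 ≡ 99
147^16 ≡ 99^2 = 9801 ≡ 40
147^32 ≡ 40^2 = 1600 ≡ 11
147^64 ≡ 11^2 = 121
147^128 ≡ 121^2 = 14641 ≡ 113
218 = 128 + 64 + 16 + 8 + 2, so 147^218 ≡ 113·121·40·99·44 ≡ 133 (mod 227)
218^2 = 47524 ≡ 81
218^4 ≡ 81^2 = 6561 ≡ 205
218^8 ≡ 205^2 = 42025 ≡ 30
218^16 ≡ 30^2 = 900 ≡ 219
218^32 ≡ 219^2 = 47961 ≡ 64
218^64 ≡ 64^2 = 4096 ≡ 10
218^128 ≡ 10^2 = 100
202 = 128 + 64 + 8 + 2, so 218^202 ≡ 100·10·30·81 ≡ 192 (mod 227)
133·192 = 25536 ≡ 112 (mod 227)
127 ≠ 112, so verification fails.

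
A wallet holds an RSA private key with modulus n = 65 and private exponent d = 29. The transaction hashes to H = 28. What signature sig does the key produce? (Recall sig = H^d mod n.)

58

H^2 ≡ 28^2 = 784 ≡ 4
H^4 ≡ 4^2 = 16
H^8 ≡ 16^2 = 256 ≡ 61
H^16 ≡ 61^2 = 3721 ≡ 16
29 = 16 + 8 + 4 + 1, so H^29 ≡ 16·61·16·28 ≡ 58 (mod 65)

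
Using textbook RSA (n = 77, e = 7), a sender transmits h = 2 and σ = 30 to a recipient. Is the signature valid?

σ^2 ≡ 30^2 = 900 ≡ 53
σ^4 ≡ 53^2 = 2809 ≡ 37
7 = 4 + 2 + 1, so σ^7 ≡ 37·53·30 ≡ 2 (mod 77)
Since 2 equals the digest 2, verification succeeds.

valid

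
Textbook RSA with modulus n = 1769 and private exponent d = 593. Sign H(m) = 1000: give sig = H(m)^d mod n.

1121

(H(m))^593 mod 1769 = 1121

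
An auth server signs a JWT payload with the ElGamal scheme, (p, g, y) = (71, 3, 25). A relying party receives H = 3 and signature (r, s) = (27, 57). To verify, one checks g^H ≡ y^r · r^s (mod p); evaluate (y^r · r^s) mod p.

27

25^2 = 625 ≡ 57
25^4 ≡ 57^2 = 3249 ≡ 54
25^8 ≡ 54^2 = 2916 ≡ 5
25^16 ≡ 5^2 = 25
27 = 16 + 8 + 2 + 1, so 25^27 ≡ 25·5·57·25 ≡ 57 (mod 71)
27^2 = 729 ≡ 19
27^4 ≡ 19^2 = 361 ≡ 6
27^8 ≡ 6^2 = 36
27^16 ≡ 36^2 = 1296 ≡ 18
27^32 ≡ 18^2 = 324 ≡ 40
57 = 32 + 16 + 8 + 1, so 27^57 ≡ 40·18·36·27 ≡ 64 (mod 71)
y^r · r^s ≡ 57·64 = 3648 ≡ 27 (mod 71)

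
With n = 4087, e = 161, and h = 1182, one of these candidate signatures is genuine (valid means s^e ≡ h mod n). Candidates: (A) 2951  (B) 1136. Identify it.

A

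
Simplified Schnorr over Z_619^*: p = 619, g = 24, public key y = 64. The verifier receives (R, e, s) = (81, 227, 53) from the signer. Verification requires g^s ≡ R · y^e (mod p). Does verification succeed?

passes

g^s mod p:
24^53 mod 619 = 38
R · y^e mod p:
64^227 mod 619 = 352
81·352 = 28512 ≡ 38 (mod 619)
38 ≡ 38 (mod 619); signature holds.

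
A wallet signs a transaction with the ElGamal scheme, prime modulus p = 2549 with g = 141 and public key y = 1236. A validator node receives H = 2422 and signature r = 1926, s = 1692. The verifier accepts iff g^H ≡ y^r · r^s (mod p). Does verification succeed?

Left side g^H mod p:
141^2 = 19881 ≡ 2038
141^4 ≡ 2038^2 = 4153444 ≡ 1123
141^8 ≡ 1123^2 = 1261129 ≡ 1923
141^16 ≡ 1923^2 = 3697929 ≡ 1879
141^32 ≡ 1879^2 = 3530641 ≡ 276
141^64 ≡ 276^2 = 76176 ≡ 2255
141^128 ≡ 2255^2 = 5085025 ≡ 2319
141^256 ≡ 2319^2 = 5377761 ≡ 1920
141^512 ≡ 1920^2 = 3686400 ≡ 546
141^1024 ≡ 546^2 = 298116 ≡ 2432
141^2048 ≡ 2432^2 = 5914624 ≡ 944
2422 = 2048 + 256 + 64 + 32 + 16 + 4 + 2, so 141^2422 ≡ 944·1920·2255·276·1879·1123·2038 ≡ 2119 (mod 2549)
Right side y^r · r^s mod p:
1236^2 = 1527696 ≡ 845
1236^4 ≡ 845^2 = 714025 ≡ 305
1236^8 ≡ 305^2 = 93025 ≡ 1261
1236^16 ≡ 1261^2 = 1590121 ≡ 2094
1236^32 ≡ 2094^2 = 4384836 ≡ 556
1236^64 ≡ 556^2 = 309136 ≡ 707
1236^128 ≡ 707^2 = 499849 ≡ 245
1236^256 ≡ 245^2 = 60025 ≡ 1398
1236^512 ≡ 1398^2 = 1954404 ≡ 1870
1236^1024 ≡ 1870^2 = 3496900 ≡ 2221
1926 = 1024 + 512 + 256 + 128 + 4 + 2, so 1236^1926 ≡ 2221·1870·1398·245·305·845 ≡ 707 (mod 2549)
1926^2 = 3709476 ≡ 681
1926^4 ≡ 681^2 = 463761 ≡ 2392
1926^8 ≡ 2392^2 = 5721664 ≡ 1708
1926^16 ≡ 1708^2 = 2917264 ≡ 1208
1926^32 ≡ 1208^2 = 1459264 ≡ 1236
1926^64 ≡ 1236^2 = 1527696 ≡ 845
1926^128 ≡ 845^2 = 714025 ≡ 305
1926^256 ≡ 305^2 = 93025 ≡ 1261
1926^512 ≡ 1261^2 = 1590121 ≡ 2094
1926^1024 ≡ 2094^2 = 4384836 ≡ 556
1692 = 1024 + 512 + 128 + 16 + 8 + 4, so 1926^1692 ≡ 556·2094·305·1208·1708·2392 ≡ 63 (mod 2549)
707·63 = 44541 ≡ 1208 (mod 2549)
2119 ≠ 1208, so verification fails.

fails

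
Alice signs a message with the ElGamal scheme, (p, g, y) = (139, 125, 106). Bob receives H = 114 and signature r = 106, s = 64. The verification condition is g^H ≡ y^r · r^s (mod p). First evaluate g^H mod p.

125^2 = 15625 ≡ 57
125^4 ≡ 57^2 = 3249 ≡ 52
125^8 ≡ 52^2 = 2704 ≡ 63
125^16 ≡ 63^2 = 3969 ≡ 77
125^32 ≡ 77^2 = 5929 ≡ 91
125^64 ≡ 91^2 = 8281 ≡ 80
114 = 64 + 32 + 16 + 2, so 125^114 ≡ 80·91·77·57 ≡ 129 (mod 139)

129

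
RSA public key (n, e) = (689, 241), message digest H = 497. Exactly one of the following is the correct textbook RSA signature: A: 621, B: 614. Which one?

Candidate A: 621^2 = 385641 ≡ 490; 621^4 ≡ 490^2 = 240100 ≡ 328; 621^8 ≡ 328^2 = 107584 ≡ 100; 621^16 ≡ 100^2 = 10000 ≡ 354; 621^32 ≡ 354^2 = 125316 ≡ 607; 621^64 ≡ 607^2 = 368449 ≡ 523; 621^128 ≡ 523^2 = 273529 ≡ 685; 241 = 128 + 64 + 32 + 16 + 1, so 621^241 ≡ 685·523·607·354·621 ≡ 647 (mod 689)
Candidate B: 614^2 = 376996 ≡ 113; 614^4 ≡ 113^2 = 12769 ≡ 367; 614^8 ≡ 367^2 = 134689 ≡ 334; 614^16 ≡ 334^2 = 111556 ≡ 627; 614^32 ≡ 627^2 = 393129 ≡ 399; 614^64 ≡ 399^2 = 159201 ≡ 42; 614^128 ≡ 42^2 = 1764 ≡ 386; 241 = 128 + 64 + 32 + 16 + 1, so 614^241 ≡ 386·42·399·627·614 ≡ 497 (mod 689)
  → matches H = 497

B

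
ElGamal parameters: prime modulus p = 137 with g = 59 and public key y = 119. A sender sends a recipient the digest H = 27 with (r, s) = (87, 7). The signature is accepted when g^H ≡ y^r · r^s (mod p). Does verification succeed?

fails

Left side g^H mod p:
59^2 = 3481 ≡ 56
59^4 ≡ 56^2 = 3136 ≡ 122
59^8 ≡ 122^2 = 14884 ≡ 88
59^16 ≡ 88^2 = 7744 ≡ 72
27 = 16 + 8 + 2 + 1, so 59^27 ≡ 72·88·56·59 ≡ 133 (mod 137)
Right side y^r · r^s mod p:
119^2 = 14161 ≡ 50
119^4 ≡ 50^2 = 2500 ≡ 34
119^8 ≡ 34^2 = 1156 ≡ 60
119^16 ≡ 60^2 = 3600 ≡ 38
119^32 ≡ 38^2 = 1444 ≡ 74
119^64 ≡ 74^2 = 5476 ≡ 133
87 = 64 + 16 + 4 + 2 + 1, so 119^87 ≡ 133·38·34·50·119 ≡ 50 (mod 137)
87^2 = 7569 ≡ 34
87^4 ≡ 34^2 = 1156 ≡ 60
7 = 4 + 2 + 1, so 87^7 ≡ 60·34·87 ≡ 65 (mod 137)
50·65 = 3250 ≡ 99 (mod 137)
133 ≠ 99, so verification fails.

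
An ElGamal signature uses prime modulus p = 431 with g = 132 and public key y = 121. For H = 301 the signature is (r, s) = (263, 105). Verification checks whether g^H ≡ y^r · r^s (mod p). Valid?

Left side g^H mod p:
Squares mod 431: 132^1≡132, 132^2≡184, 132^4≡238, 132^8≡183, 132^16≡302, 132^32≡263, 132^64≡209, 132^128≡150, 132^256≡88
301 = 256 + 32 + 8 + 4 + 1, so 132^301 ≡ 88·263·183·238·132 ≡ 116 (mod 431)
Right side y^r · r^s mod p:
Squares mod 431: 121^1≡121, 121^2≡418, 121^4≡169, 121^8≡115, 121^16≡295, 121^32≡394, 121^64≡76, 121^128≡173, 121^256≡190
263 = 256 + 4 + 2 + 1, so 121^263 ≡ 190·169·418·121 ≡ 291 (mod 431)
Squares mod 431: 263^1≡263, 263^2≡209, 263^4≡150, 263^8≡88, 263^16≡417, 263^32≡196, 263^64≡57
105 = 64 + 32 + 8 + 1, so 263^105 ≡ 57·196·88·263 ≡ 110 (mod 431)
291·110 = 32010 ≡ 116 (mod 431)
116 ≡ 116 (mod 431), so the signature is genuine.

yes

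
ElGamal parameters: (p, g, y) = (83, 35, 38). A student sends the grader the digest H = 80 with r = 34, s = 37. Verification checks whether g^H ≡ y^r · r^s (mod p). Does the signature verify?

does not verify

Left side g^H mod p:
Squares mod 83: 35^1≡35, 35^2≡63, 35^4≡68, 35^8≡59, 35^16≡78, 35^32≡25, 35^64≡44
80 = 64 + 16, so 35^80 ≡ 44·78 ≡ 29 (mod 83)
Right side y^r · r^s mod p:
Squares mod 83: 38^1≡38, 38^2≡33, 38^4≡10, 38^8≡17, 38^16≡40, 38^32≡23
34 = 32 + 2, so 38^34 ≡ 23·33 ≡ 12 (mod 83)
Squares mod 83: 34^1≡34, 34^2≡77, 34^4≡36, 34^8≡51, 34^16≡28, 34^32≡37
37 = 32 + 4 + 1, so 34^37 ≡ 37·36·34 ≡ 53 (mod 83)
12·53 = 636 ≡ 55 (mod 83)
29 ≠ 55, so verification fails.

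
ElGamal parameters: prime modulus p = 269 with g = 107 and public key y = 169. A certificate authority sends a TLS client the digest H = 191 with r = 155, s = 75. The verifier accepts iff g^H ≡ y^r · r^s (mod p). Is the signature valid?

valid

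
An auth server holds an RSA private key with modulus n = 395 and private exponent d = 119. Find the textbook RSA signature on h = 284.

319

Squares mod 395: h^1≡284, h^2≡76, h^4≡246, h^8≡81, h^16≡241, h^32≡16, h^64≡256
119 = 64 + 32 + 16 + 4 + 2 + 1, so h^119 ≡ 256·16·241·246·76·284 ≡ 319 (mod 395)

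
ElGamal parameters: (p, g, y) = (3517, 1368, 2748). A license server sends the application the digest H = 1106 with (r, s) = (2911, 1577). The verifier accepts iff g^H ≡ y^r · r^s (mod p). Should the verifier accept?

Left side g^H mod p:
Squares mod 3517: 1368^1≡1368, 1368^2≡380, 1368^4≡203, 1368^8≡2522, 1368^16≡1748, 1368^32≡2748, 1368^64≡505, 1368^128≡1801, 1368^256≡927, 1368^512≡1181, 1368^1024≡2029
1106 = 1024 + 64 + 16 + 2, so 1368^1106 ≡ 2029·505·1748·380 ≡ 3100 (mod 3517)
Right side y^r · r^s mod p:
Squares mod 3517: 2748^1≡2748, 2748^2≡505, 2748^4≡1801, 2748^8≡927, 2748^16≡1181, 2748^32≡2029, 2748^64≡1951, 2748^128≡1007, 2748^256≡1153, 2748^512≡3500, 2748^1024≡289, 2748^2048≡2630
2911 = 2048 + 512 + 256 + 64 + 16 + 8 + 4 + 2 + 1, so 2748^2911 ≡ 2630·3500·1153·1951·1181·927·1801·505·2748 ≡ 574 (mod 3517)
Squares mod 3517: 2911^1≡2911, 2911^2≡1468, 2911^4≡2620, 2911^8≡2733, 2911^16≡2698, 2911^32≡2531, 2911^64≡1504, 2911^128≡585, 2911^256≡1076, 2911^512≡683, 2911^1024≡2245
1577 = 1024 + 512 + 32 + 8 + 1, so 2911^1577 ≡ 2245·683·2531·2733·2911 ≡ 1508 (mod 3517)
574·1508 = 865592 ≡ 410 (mod 3517)
3100 ≠ 410, so verification fails.

reject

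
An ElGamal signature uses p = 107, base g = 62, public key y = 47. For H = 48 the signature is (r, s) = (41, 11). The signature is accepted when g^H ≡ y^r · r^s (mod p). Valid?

yes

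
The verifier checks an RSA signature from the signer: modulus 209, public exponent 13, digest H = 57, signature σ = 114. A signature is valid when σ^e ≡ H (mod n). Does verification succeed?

σ^13 mod 209 = 152
σ^13 mod 209 = 152, but H = 57.

fails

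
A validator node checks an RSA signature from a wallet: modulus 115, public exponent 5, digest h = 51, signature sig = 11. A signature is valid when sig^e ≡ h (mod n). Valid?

yes

sig^2 ≡ 11^2 = 121 ≡ 6
sig^4 ≡ 6^2 = 36
5 = 4 + 1, so sig^5 ≡ 36·11 ≡ 51 (mod 115)
51 = h, so the signature checks out.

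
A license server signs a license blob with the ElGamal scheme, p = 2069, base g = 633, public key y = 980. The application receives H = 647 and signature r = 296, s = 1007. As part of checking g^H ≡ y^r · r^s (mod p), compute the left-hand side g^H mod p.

1003

633^2 = 400689 ≡ 1372
633^4 ≡ 1372^2 = 1882384 ≡ 1663
633^8 ≡ 1663^2 = 2765569 ≡ 1385
633^16 ≡ 1385^2 = 1918225 ≡ 262
633^32 ≡ 262^2 = 68644 ≡ 367
633^64 ≡ 367^2 = 134689 ≡ 204
633^128 ≡ 204^2 = 41616 ≡ 236
633^256 ≡ 236^2 = 55696 ≡ 1902
633^512 ≡ 1902^2 = 3617604 ≡ 992
647 = 512 + 128 + 4 + 2 + 1, so 633^647 ≡ 992·236·1663·1372·633 ≡ 1003 (mod 2069)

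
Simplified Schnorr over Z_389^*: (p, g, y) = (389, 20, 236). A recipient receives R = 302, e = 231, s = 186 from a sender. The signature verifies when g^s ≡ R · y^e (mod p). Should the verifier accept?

reject

g^s mod p:
20^2 = 400 ≡ 11
20^4 ≡ 11^2 = 121
20^8 ≡ 121^2 = 14641 ≡ 248
20^16 ≡ 248^2 = 61504 ≡ 42
20^32 ≡ 42^2 = 1764 ≡ 208
20^64 ≡ 208^2 = 43264 ≡ 85
20^128 ≡ 85^2 = 7225 ≡ 223
186 = 128 + 32 + 16 + 8 + 2, so 20^186 ≡ 223·208·42·248·11 ≡ 80 (mod 389)
R · y^e mod p:
236^2 = 55696 ≡ 69
236^4 ≡ 69^2 = 4761 ≡ 93
236^8 ≡ 93^2 = 8649 ≡ 91
236^16 ≡ 91^2 = 8281 ≡ 112
236^32 ≡ 112^2 = 12544 ≡ 96
236^64 ≡ 96^2 = 9216 ≡ 269
236^128 ≡ 269^2 = 72361 ≡ 7
231 = 128 + 64 + 32 + 4 + 2 + 1, so 236^231 ≡ 7·269·96·93·69·236 ≡ 184 (mod 389)
302·184 = 55568 ≡ 330 (mod 389)
80 ≠ 330; the check fails.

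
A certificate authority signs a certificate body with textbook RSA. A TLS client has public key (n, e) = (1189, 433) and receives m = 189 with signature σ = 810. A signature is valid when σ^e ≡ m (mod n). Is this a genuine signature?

genuine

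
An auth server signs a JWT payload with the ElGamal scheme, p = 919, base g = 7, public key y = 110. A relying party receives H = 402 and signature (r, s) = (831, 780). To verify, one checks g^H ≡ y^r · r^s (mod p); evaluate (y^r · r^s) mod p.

144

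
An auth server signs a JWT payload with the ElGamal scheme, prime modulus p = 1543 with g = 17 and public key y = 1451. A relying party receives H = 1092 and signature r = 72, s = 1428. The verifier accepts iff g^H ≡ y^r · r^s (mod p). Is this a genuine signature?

Left side g^H mod p:
Squares mod 1543: 17^1≡17, 17^2≡289, 17^4≡199, 17^8≡1026, 17^16≡350, 17^32≡603, 17^64≡1004, 17^128≡437, 17^256≡1180, 17^512≡614, 17^1024≡504
1092 = 1024 + 64 + 4, so 17^1092 ≡ 504·1004·199 ≡ 1004 (mod 1543)
Right side y^r · r^s mod p:
Squares mod 1543: 1451^1≡1451, 1451^2≡749, 1451^4≡892, 1451^8≡1019, 1451^16≡1465, 1451^32≡1455, 1451^64≡29
72 = 64 + 8, so 1451^72 ≡ 29·1019 ≡ 234 (mod 1543)
Squares mod 1543: 72^1≡72, 72^2≡555, 72^4≡968, 72^8≡423, 72^16≡1484, 72^32≡395, 72^64≡182, 72^128≡721, 72^256≡1393, 72^512≡898, 72^1024≡958
1428 = 1024 + 256 + 128 + 16 + 4, so 72^1428 ≡ 958·1393·721·1484·968 ≡ 545 (mod 1543)
234·545 = 127530 ≡ 1004 (mod 1543)
1004 ≡ 1004 (mod 1543), so the signature is genuine.

genuine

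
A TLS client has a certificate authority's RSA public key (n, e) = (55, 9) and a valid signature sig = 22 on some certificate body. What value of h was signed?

22

sig^2 ≡ 22^2 = 484 ≡ 44
sig^4 ≡ 44^2 = 1936 ≡ 11
sig^8 ≡ 11^2 = 121 ≡ 11
9 = 8 + 1, so sig^9 ≡ 11·22 ≡ 22 (mod 55)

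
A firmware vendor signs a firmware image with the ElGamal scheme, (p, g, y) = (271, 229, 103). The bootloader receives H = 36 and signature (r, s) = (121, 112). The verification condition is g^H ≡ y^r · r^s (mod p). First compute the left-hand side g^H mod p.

229^2 = 52441 ≡ 138
229^4 ≡ 138^2 = 19044 ≡ 74
229^8 ≡ 74^2 = 5476 ≡ 56
229^16 ≡ 56^2 = 3136 ≡ 155
229^32 ≡ 155^2 = 24025 ≡ 177
36 = 32 + 4, so 229^36 ≡ 177·74 ≡ 90 (mod 271)

90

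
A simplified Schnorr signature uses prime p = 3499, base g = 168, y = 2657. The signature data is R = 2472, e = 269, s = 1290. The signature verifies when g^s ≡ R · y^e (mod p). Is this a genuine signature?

g^s mod p:
168^2 = 28224 ≡ 232
168^4 ≡ 232^2 = 53824 ≡ 1339
168^8 ≡ 1339^2 = 1792921 ≡ 1433
168^16 ≡ 1433^2 = 2053489 ≡ 3075
168^32 ≡ 3075^2 = 9455625 ≡ 1327
168^64 ≡ 1327^2 = 1760929 ≡ 932
168^128 ≡ 932^2 = 868624 ≡ 872
168^256 ≡ 872^2 = 760384 ≡ 1101
168^512 ≡ 1101^2 = 1212201 ≡ 1547
168^1024 ≡ 1547^2 = 2393209 ≡ 3392
1290 = 1024 + 256 + 8 + 2, so 168^1290 ≡ 3392·1101·1433·232 ≡ 3125 (mod 3499)
R · y^e mod p:
2657^2 = 7059649 ≡ 2166
2657^4 ≡ 2166^2 = 4691556 ≡ 2896
2657^8 ≡ 2896^2 = 8386816 ≡ 3212
2657^16 ≡ 3212^2 = 10316944 ≡ 1892
2657^32 ≡ 1892^2 = 3579664 ≡ 187
2657^64 ≡ 187^2 = 34969 ≡ 3478
2657^128 ≡ 3478^2 = 12096484 ≡ 441
2657^256 ≡ 441^2 = 194481 ≡ 2036
269 = 256 + 8 + 4 + 1, so 2657^269 ≡ 2036·3212·2896·2657 ≡ 371 (mod 3499)
2472·371 = 917112 ≡ 374 (mod 3499)
3125 ≠ 374; the check fails.

forged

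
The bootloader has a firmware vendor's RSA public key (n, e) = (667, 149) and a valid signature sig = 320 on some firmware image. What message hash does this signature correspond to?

sig^2 ≡ 320^2 = 102400 ≡ 349
sig^4 ≡ 349^2 = 121801 ≡ 407
sig^8 ≡ 407^2 = 165649 ≡ 233
sig^16 ≡ 233^2 = 54289 ≡ 262
sig^32 ≡ 262^2 = 68644 ≡ 610
sig^64 ≡ 610^2 = 372100 ≡ 581
sig^128 ≡ 581^2 = 337561 ≡ 59
149 = 128 + 16 + 4 + 1, so sig^149 ≡ 59·262·407·320 ≡ 465 (mod 667)

465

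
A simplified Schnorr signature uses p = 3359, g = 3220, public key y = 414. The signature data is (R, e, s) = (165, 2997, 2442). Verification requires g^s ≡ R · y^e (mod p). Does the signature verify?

g^s mod p:
3220^2 = 10368400 ≡ 2526
3220^4 ≡ 2526^2 = 6380676 ≡ 1935
3220^8 ≡ 1935^2 = 3744225 ≡ 2299
3220^16 ≡ 2299^2 = 5285401 ≡ 1694
3220^32 ≡ 1694^2 = 2869636 ≡ 1050
3220^64 ≡ 1050^2 = 1102500 ≡ 748
3220^128 ≡ 748^2 = 559504 ≡ 1910
3220^256 ≡ 1910^2 = 3648100 ≡ 226
3220^512 ≡ 226^2 = 51076 ≡ 691
3220^1024 ≡ 691^2 = 477481 ≡ 503
3220^2048 ≡ 503^2 = 253009 ≡ 1084
2442 = 2048 + 256 + 128 + 8 + 2, so 3220^2442 ≡ 1084·226·1910·2299·2526 ≡ 2502 (mod 3359)
R · y^e mod p:
414^2 = 171396 ≡ 87
414^4 ≡ 87^2 = 7569 ≡ 851
414^8 ≡ 851^2 = 724201 ≡ 2016
414^16 ≡ 2016^2 = 4064256 ≡ 3225
414^32 ≡ 3225^2 = 10400625 ≡ 1161
414^64 ≡ 1161^2 = 1347921 ≡ 962
414^128 ≡ 962^2 = 925444 ≡ 1719
414^256 ≡ 1719^2 = 2954961 ≡ 2400
414^512 ≡ 2400^2 = 5760000 ≡ 2674
414^1024 ≡ 2674^2 = 7150276 ≡ 2324
414^2048 ≡ 2324^2 = 5400976 ≡ 3063
2997 = 2048 + 512 + 256 + 128 + 32 + 16 + 4 + 1, so 414^2997 ≡ 3063·2674·2400·1719·1161·3225·851·414 ≡ 1187 (mod 3359)
165·1187 = 195855 ≡ 1033 (mod 3359)
2502 ≠ 1033; the check fails.

does not verify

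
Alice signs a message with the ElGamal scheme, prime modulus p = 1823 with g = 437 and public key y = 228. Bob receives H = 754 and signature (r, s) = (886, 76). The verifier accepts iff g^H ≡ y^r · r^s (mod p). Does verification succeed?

passes

Left side g^H mod p:
Squares mod 1823: 437^1≡437, 437^2≡1377, 437^4≡209, 437^8≡1752, 437^16≡1395, 437^32≡884, 437^64≡1212, 437^128≡1429, 437^256≡281, 437^512≡572
754 = 512 + 128 + 64 + 32 + 16 + 2, so 437^754 ≡ 572·1429·1212·884·1395·1377 ≡ 798 (mod 1823)
Right side y^r · r^s mod p:
Squares mod 1823: 228^1≡228, 228^2≡940, 228^4≡1268, 228^8≡1761, 228^16≡198, 228^32≡921, 228^64≡546, 228^128≡967, 228^256≡1713, 228^512≡1162
886 = 512 + 256 + 64 + 32 + 16 + 4 + 2, so 228^886 ≡ 1162·1713·546·921·198·1268·940 ≡ 1387 (mod 1823)
Squares mod 1823: 886^1≡886, 886^2≡1106, 886^4≡3, 886^8≡9, 886^16≡81, 886^32≡1092, 886^64≡222
76 = 64 + 8 + 4, so 886^76 ≡ 222·9·3 ≡ 525 (mod 1823)
1387·525 = 728175 ≡ 798 (mod 1823)
798 ≡ 798 (mod 1823), so the signature is genuine.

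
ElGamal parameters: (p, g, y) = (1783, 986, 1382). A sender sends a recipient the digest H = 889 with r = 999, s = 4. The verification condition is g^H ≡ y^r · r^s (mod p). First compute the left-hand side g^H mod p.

263

986^889 mod 1783 = 263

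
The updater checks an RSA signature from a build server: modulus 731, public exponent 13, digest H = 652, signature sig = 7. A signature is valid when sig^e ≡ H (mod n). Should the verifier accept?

sig^13 mod 731 = 652
Since 652 equals the digest 652, verification succeeds.

accept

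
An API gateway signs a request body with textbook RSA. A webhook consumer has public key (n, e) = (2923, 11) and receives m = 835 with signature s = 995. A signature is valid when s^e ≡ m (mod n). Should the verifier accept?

s^2 ≡ 995^2 = 990025 ≡ 2051
s^4 ≡ 2051^2 = 4206601 ≡ 404
s^8 ≡ 404^2 = 163216 ≡ 2451
11 = 8 + 2 + 1, so s^11 ≡ 2451·2051·995 ≡ 2088 (mod 2923)
2088 ≠ 835, so verification fails.

reject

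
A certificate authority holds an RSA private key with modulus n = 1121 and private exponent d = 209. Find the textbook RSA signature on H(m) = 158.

188

(H(m))^2 ≡ 158^2 = 24964 ≡ 302
(H(m))^4 ≡ 302^2 = 91204 ≡ 403
(H(m))^8 ≡ 403^2 = 162409 ≡ 985
(H(m))^16 ≡ 985^2 = 970225 ≡ 560
(H(m))^32 ≡ 560^2 = 313600 ≡ 841
(H(m))^64 ≡ 841^2 = 707281 ≡ 1051
(H(m))^128 ≡ 1051^2 = 1104601 ≡ 416
209 = 128 + 64 + 16 + 1, so (H(m))^209 ≡ 416·1051·560·158 ≡ 188 (mod 1121)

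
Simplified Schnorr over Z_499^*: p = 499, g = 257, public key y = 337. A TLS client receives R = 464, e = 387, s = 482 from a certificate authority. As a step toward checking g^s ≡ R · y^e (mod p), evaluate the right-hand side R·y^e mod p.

337^387 mod 499 = 384
R · y^e ≡ 464·384 = 178176 ≡ 33 (mod 499)

33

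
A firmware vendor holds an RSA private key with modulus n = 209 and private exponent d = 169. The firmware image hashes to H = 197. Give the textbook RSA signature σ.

H^2 ≡ 197^2 = 38809 ≡ 144
H^4 ≡ 144^2 = 20736 ≡ 45
H^8 ≡ 45^2 = 2025 ≡ 144
H^16 ≡ 144^2 = 20736 ≡ 45
H^32 ≡ 45^2 = 2025 ≡ 144
H^64 ≡ 144^2 = 20736 ≡ 45
H^128 ≡ 45^2 = 2025 ≡ 144
169 = 128 + 32 + 8 + 1, so H^169 ≡ 144·144·144·197 ≡ 197 (mod 209)

197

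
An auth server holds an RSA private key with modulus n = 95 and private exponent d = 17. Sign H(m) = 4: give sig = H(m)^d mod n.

(H(m))^2 ≡ 4^2 = 16
(H(m))^4 ≡ 16^2 = 256 ≡ 66
(H(m))^8 ≡ 66^2 = 4356 ≡ 81
(H(m))^16 ≡ 81^2 = 6561 ≡ 6
17 = 16 + 1, so (H(m))^17 ≡ 6·4 ≡ 24 (mod 95)

24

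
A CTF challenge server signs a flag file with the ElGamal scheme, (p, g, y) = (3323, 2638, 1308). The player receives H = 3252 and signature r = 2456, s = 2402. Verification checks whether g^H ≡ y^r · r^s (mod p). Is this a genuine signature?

genuine

Left side g^H mod p:
2638^2 = 6959044 ≡ 682
2638^4 ≡ 682^2 = 465124 ≡ 3227
2638^8 ≡ 3227^2 = 10413529 ≡ 2570
2638^16 ≡ 2570^2 = 6604900 ≡ 2099
2638^32 ≡ 2099^2 = 4405801 ≡ 2826
2638^64 ≡ 2826^2 = 7986276 ≡ 1107
2638^128 ≡ 1107^2 = 1225449 ≡ 2585
2638^256 ≡ 2585^2 = 6682225 ≡ 2995
2638^512 ≡ 2995^2 = 8970025 ≡ 1248
2638^1024 ≡ 1248^2 = 1557504 ≡ 2340
2638^2048 ≡ 2340^2 = 5475600 ≡ 2619
3252 = 2048 + 1024 + 128 + 32 + 16 + 4, so 2638^3252 ≡ 2619·2340·2585·2826·2099·3227 ≡ 1643 (mod 3323)
Right side y^r · r^s mod p:
1308^2 = 1710864 ≡ 2842
1308^4 ≡ 2842^2 = 8076964 ≡ 2074
1308^8 ≡ 2074^2 = 4301476 ≡ 1514
1308^16 ≡ 1514^2 = 2292196 ≡ 2649
1308^32 ≡ 2649^2 = 7017201 ≡ 2348
1308^64 ≡ 2348^2 = 5513104 ≡ 247
1308^128 ≡ 247^2 = 61009 ≡ 1195
1308^256 ≡ 1195^2 = 1428025 ≡ 2458
1308^512 ≡ 2458^2 = 6041764 ≡ 550
1308^1024 ≡ 550^2 = 302500 ≡ 107
1308^2048 ≡ 107^2 = 11449 ≡ 1480
2456 = 2048 + 256 + 128 + 16 + 8, so 1308^2456 ≡ 1480·2458·1195·2649·1514 ≡ 1630 (mod 3323)
2456^2 = 6031936 ≡ 691
2456^4 ≡ 691^2 = 477481 ≡ 2292
2456^8 ≡ 2292^2 = 5253264 ≡ 2924
2456^16 ≡ 2924^2 = 8549776 ≡ 3020
2456^32 ≡ 3020^2 = 9120400 ≡ 2088
2456^64 ≡ 2088^2 = 4359744 ≡ 3291
2456^128 ≡ 3291^2 = 10830681 ≡ 1024
2456^256 ≡ 1024^2 = 1048576 ≡ 1831
2456^512 ≡ 1831^2 = 3352561 ≡ 2977
2456^1024 ≡ 2977^2 = 8862529 ≡ 88
2456^2048 ≡ 88^2 = 7744 ≡ 1098
2402 = 2048 + 256 + 64 + 32 + 2, so 2456^2402 ≡ 1098·1831·3291·2088·691 ≡ 1161 (mod 3323)
1630·1161 = 1892430 ≡ 1643 (mod 3323)
1643 ≡ 1643 (mod 3323), so the signature is genuine.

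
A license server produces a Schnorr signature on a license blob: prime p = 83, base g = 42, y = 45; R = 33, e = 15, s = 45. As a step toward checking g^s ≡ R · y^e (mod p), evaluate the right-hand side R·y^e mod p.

Squares mod 83: 45^1≡45, 45^2≡33, 45^4≡10, 45^8≡17
15 = 8 + 4 + 2 + 1, so 45^15 ≡ 17·10·33·45 ≡ 47 (mod 83)
R · y^e ≡ 33·47 = 1551 ≡ 57 (mod 83)

57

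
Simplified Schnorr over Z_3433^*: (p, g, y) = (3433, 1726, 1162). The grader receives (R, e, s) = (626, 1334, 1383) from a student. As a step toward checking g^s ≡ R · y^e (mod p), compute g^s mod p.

Squares mod 3433: 1726^1≡1726, 1726^2≡2665, 1726^4≡2781, 1726^8≡2845, 1726^16≡2444, 1726^32≡3149, 1726^64≡1697, 1726^128≡2955, 1726^256≡1906, 1726^512≡722, 1726^1024≡2901
1383 = 1024 + 256 + 64 + 32 + 4 + 2 + 1, so 1726^1383 ≡ 2901·1906·1697·3149·2781·2665·1726 ≡ 2003 (mod 3433)

2003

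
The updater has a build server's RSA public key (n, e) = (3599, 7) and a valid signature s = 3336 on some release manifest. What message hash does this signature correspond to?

s^2 ≡ 3336^2 = 11128896 ≡ 788
s^4 ≡ 788^2 = 620944 ≡ 1916
7 = 4 + 2 + 1, so s^7 ≡ 1916·788·3336 ≡ 1765 (mod 3599)

1765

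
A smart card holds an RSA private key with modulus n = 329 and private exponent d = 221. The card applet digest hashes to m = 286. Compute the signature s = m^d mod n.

314

Squares mod 329: m^1≡286, m^2≡204, m^4≡162, m^8≡253, m^16≡183, m^32≡260, m^64≡155, m^128≡8
221 = 128 + 64 + 16 + 8 + 4 + 1, so m^221 ≡ 8·155·183·253·162·286 ≡ 314 (mod 329)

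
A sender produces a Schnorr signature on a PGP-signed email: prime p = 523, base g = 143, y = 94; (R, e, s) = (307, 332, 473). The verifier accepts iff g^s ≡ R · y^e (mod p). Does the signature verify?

does not verify

g^s mod p:
143^2 = 20449 ≡ 52
143^4 ≡ 52^2 = 2704 ≡ 89
143^8 ≡ 89^2 = 7921 ≡ 76
143^16 ≡ 76^2 = 5776 ≡ 23
143^32 ≡ 23^2 = 529 ≡ 6
143^64 ≡ 6^2 = 36
143^128 ≡ 36^2 = 1296 ≡ 250
143^256 ≡ 250^2 = 62500 ≡ 263
473 = 256 + 128 + 64 + 16 + 8 + 1, so 143^473 ≡ 263·250·36·23·76·143 ≡ 325 (mod 523)
R · y^e mod p:
94^2 = 8836 ≡ 468
94^4 ≡ 468^2 = 219024 ≡ 410
94^8 ≡ 410^2 = 168100 ≡ 217
94^16 ≡ 217^2 = 47089 ≡ 19
94^32 ≡ 19^2 = 361
94^64 ≡ 361^2 = 130321 ≡ 94
94^128 ≡ 94^2 = 8836 ≡ 468
94^256 ≡ 468^2 = 219024 ≡ 410
332 = 256 + 64 + 8 + 4, so 94^332 ≡ 410·94·217·410 ≡ 217 (mod 523)
307·217 = 66619 ≡ 198 (mod 523)
325 ≠ 198; the check fails.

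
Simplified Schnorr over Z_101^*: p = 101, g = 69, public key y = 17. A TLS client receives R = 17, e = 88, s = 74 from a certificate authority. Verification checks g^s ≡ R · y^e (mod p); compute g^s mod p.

6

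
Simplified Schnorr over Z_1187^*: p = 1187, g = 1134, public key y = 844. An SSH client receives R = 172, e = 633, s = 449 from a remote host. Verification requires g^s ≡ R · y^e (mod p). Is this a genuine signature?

genuine

g^s mod p:
Squares mod 1187: 1134^1≡1134, 1134^2≡435, 1134^4≡492, 1134^8≡1103, 1134^16≡1121, 1134^32≡795, 1134^64≡541, 1134^128≡679, 1134^256≡485
449 = 256 + 128 + 64 + 1, so 1134^449 ≡ 485·679·541·1134 ≡ 687 (mod 1187)
R · y^e mod p:
Squares mod 1187: 844^1≡844, 844^2≡136, 844^4≡691, 844^8≡307, 844^16≡476, 844^32≡1046, 844^64≡889, 844^128≡966, 844^256≡174, 844^512≡601
633 = 512 + 64 + 32 + 16 + 8 + 1, so 844^633 ≡ 601·889·1046·476·307·844 ≡ 632 (mod 1187)
172·632 = 108704 ≡ 687 (mod 1187)
687 ≡ 687 (mod 1187); signature holds.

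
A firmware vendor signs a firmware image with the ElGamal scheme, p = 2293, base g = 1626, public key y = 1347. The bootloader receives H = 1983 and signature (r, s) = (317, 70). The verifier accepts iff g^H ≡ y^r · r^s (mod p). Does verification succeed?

passes

Left side g^H mod p:
1626^2 = 2643876 ≡ 47
1626^4 ≡ 47^2 = 2209
1626^8 ≡ 2209^2 = 4879681 ≡ 177
1626^16 ≡ 177^2 = 31329 ≡ 1520
1626^32 ≡ 1520^2 = 2310400 ≡ 1349
1626^64 ≡ 1349^2 = 1819801 ≡ 1452
1626^128 ≡ 1452^2 = 2108304 ≡ 1037
1626^256 ≡ 1037^2 = 1075369 ≡ 2245
1626^512 ≡ 2245^2 = 5040025 ≡ 11
1626^1024 ≡ 11^2 = 121
1983 = 1024 + 512 + 256 + 128 + 32 + 16 + 8 + 4 + 2 + 1, so 1626^1983 ≡ 121·11·2245·1037·1349·1520·177·2209·47·1626 ≡ 2032 (mod 2293)
Right side y^r · r^s mod p:
1347^2 = 1814409 ≡ 646
1347^4 ≡ 646^2 = 417316 ≡ 2283
1347^8 ≡ 2283^2 = 5212089 ≡ 100
1347^16 ≡ 100^2 = 10000 ≡ 828
1347^32 ≡ 828^2 = 685584 ≡ 2270
1347^64 ≡ 2270^2 = 5152900 ≡ 529
1347^128 ≡ 529^2 = 279841 ≡ 95
1347^256 ≡ 95^2 = 9025 ≡ 2146
317 = 256 + 32 + 16 + 8 + 4 + 1, so 1347^317 ≡ 2146·2270·828·100·2283·1347 ≡ 940 (mod 2293)
317^2 = 100489 ≡ 1890
317^4 ≡ 1890^2 = 3572100 ≡ 1899
317^8 ≡ 1899^2 = 3606201 ≡ 1605
317^16 ≡ 1605^2 = 2576025 ≡ 986
317^32 ≡ 986^2 = 972196 ≡ 2257
317^64 ≡ 2257^2 = 5094049 ≡ 1296
70 = 64 + 4 + 2, so 317^70 ≡ 1296·1899·1890 ≡ 773 (mod 2293)
940·773 = 726620 ≡ 2032 (mod 2293)
2032 ≡ 2032 (mod 2293), so the signature is genuine.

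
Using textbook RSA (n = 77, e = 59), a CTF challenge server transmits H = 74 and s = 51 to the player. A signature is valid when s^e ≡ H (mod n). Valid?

yes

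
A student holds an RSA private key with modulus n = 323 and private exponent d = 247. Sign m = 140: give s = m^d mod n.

m^2 ≡ 140^2 = 19600 ≡ 220
m^4 ≡ 220^2 = 48400 ≡ 273
m^8 ≡ 273^2 = 74529 ≡ 239
m^16 ≡ 239^2 = 57121 ≡ 273
m^32 ≡ 273^2 = 74529 ≡ 239
m^64 ≡ 239^2 = 57121 ≡ 273
m^128 ≡ 273^2 = 74529 ≡ 239
247 = 128 + 64 + 32 + 16 + 4 + 2 + 1, so m^247 ≡ 239·273·239·273·273·220·140 ≡ 64 (mod 323)

64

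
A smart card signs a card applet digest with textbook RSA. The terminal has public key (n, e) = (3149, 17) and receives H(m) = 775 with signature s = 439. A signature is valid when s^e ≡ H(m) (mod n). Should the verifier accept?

reject

s^2 ≡ 439^2 = 192721 ≡ 632
s^4 ≡ 632^2 = 399424 ≡ 2650
s^8 ≡ 2650^2 = 7022500 ≡ 230
s^16 ≡ 230^2 = 52900 ≡ 2516
17 = 16 + 1, so s^17 ≡ 2516·439 ≡ 2374 (mod 3149)
2374 ≠ 775, so verification fails.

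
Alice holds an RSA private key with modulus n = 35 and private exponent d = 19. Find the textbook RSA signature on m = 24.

m^2 ≡ 24^2 = 576 ≡ 16
m^4 ≡ 16^2 = 256 ≡ 11
m^8 ≡ 11^2 = 121 ≡ 16
m^16 ≡ 16^2 = 256 ≡ 11
19 = 16 + 2 + 1, so m^19 ≡ 11·16·24 ≡ 24 (mod 35)

24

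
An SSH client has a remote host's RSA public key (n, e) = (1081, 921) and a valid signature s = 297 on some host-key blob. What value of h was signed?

s^2 ≡ 297^2 = 88209 ≡ 648
s^4 ≡ 648^2 = 419904 ≡ 476
s^8 ≡ 476^2 = 226576 ≡ 647
s^16 ≡ 647^2 = 418609 ≡ 262
s^32 ≡ 262^2 = 68644 ≡ 541
s^64 ≡ 541^2 = 292681 ≡ 811
s^128 ≡ 811^2 = 657721 ≡ 473
s^256 ≡ 473^2 = 223729 ≡ 1043
s^512 ≡ 1043^2 = 1087849 ≡ 363
921 = 512 + 256 + 128 + 16 + 8 + 1, so s^921 ≡ 363·1043·473·262·647·297 ≡ 250 (mod 1081)

250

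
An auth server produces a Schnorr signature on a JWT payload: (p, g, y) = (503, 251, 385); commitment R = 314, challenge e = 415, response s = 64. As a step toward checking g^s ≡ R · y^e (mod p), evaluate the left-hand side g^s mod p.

Squares mod 503: 251^1≡251, 251^2≡126, 251^4≡283, 251^8≡112, 251^16≡472, 251^32≡458, 251^64≡13
251^64 ≡ 13 (mod 503)

13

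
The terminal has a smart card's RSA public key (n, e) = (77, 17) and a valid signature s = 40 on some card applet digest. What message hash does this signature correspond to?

17

s^2 ≡ 40^2 = 1600 ≡ 60
s^4 ≡ 60^2 = 3600 ≡ 58
s^8 ≡ 58^2 = 3364 ≡ 53
s^16 ≡ 53^2 = 2809 ≡ 37
17 = 16 + 1, so s^17 ≡ 37·40 ≡ 17 (mod 77)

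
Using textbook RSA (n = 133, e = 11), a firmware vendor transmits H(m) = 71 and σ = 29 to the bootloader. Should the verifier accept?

accept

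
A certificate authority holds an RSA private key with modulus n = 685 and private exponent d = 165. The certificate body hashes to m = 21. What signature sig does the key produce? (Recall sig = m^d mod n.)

m^2 ≡ 21^2 = 441
m^4 ≡ 441^2 = 194481 ≡ 626
m^8 ≡ 626^2 = 391876 ≡ 56
m^16 ≡ 56^2 = 3136 ≡ 396
m^32 ≡ 396^2 = 156816 ≡ 636
m^64 ≡ 636^2 = 404496 ≡ 346
m^128 ≡ 346^2 = 119716 ≡ 526
165 = 128 + 32 + 4 + 1, so m^165 ≡ 526·636·626·21 ≡ 656 (mod 685)

656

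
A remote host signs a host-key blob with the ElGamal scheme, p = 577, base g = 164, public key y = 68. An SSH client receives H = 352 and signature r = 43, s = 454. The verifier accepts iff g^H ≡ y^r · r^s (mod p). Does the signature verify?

verifies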